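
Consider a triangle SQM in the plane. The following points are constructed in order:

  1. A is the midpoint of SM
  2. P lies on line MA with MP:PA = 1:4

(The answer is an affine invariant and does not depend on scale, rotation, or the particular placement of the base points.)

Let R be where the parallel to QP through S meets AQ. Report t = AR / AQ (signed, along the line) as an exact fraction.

Work in coordinates with S = (0, 0), Q = (1, 0), M = (0, 1).
1. A is the midpoint of SM ⇒ A = (0, 1/2)
2. P lies on line MA with MP:PA = 1:4 ⇒ P = (0, 9/10)
through S parallel to QP: direction (-1, 9/10); meets AQ at R = (-5/4, 9/8)
R = A + t·(Q−A) with t = -5/4

t = -5/4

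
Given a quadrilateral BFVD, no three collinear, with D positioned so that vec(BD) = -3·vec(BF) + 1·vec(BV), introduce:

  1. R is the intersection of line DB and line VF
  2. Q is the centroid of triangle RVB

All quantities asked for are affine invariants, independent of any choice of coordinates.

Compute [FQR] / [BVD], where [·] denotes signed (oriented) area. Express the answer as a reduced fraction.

Assign B = (0, 0), F = (1, 0), V = (0, 1), D = (-3, 1) — the answer is frame-independent, so this choice is without loss of generality.
1. R is the intersection of line DB and line VF ⇒ R = (3/2, -1/2)
2. Q is the centroid of triangle RVB ⇒ Q = (1/2, 1/6)
2·[FQR] = 1/6, 2·[BVD] = 3
[FQR]:[BVD] = 1/6:3 = 1/18

[FQR]:[BVD] = 1/18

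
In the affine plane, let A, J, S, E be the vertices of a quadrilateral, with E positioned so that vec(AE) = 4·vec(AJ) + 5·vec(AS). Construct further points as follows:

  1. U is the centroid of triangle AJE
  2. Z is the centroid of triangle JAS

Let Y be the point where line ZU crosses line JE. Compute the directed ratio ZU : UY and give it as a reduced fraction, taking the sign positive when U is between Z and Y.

Assign A = (0, 0), J = (1, 0), S = (0, 1), E = (4, 5) — the answer is frame-independent, so this choice is without loss of generality.
1. U is the centroid of triangle AJE ⇒ U = (5/3, 5/3)
2. Z is the centroid of triangle JAS ⇒ Z = (1/3, 1/3)
line ZU meets JE at Y = (5/2, 5/2)
U = Z + t·(Y−Z) with t = 8/13, so ZU:UY = 8/13:5/13

ZU:UY = 8/5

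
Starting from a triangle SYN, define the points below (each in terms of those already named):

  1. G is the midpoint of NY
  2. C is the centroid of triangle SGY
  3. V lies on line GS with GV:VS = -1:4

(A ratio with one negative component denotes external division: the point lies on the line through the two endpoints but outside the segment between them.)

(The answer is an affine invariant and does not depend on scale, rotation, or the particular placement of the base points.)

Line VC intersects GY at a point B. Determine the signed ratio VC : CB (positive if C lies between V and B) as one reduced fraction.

VC:CB = -2

Assign S = (0, 0), Y = (1, 0), N = (0, 1) — the answer is frame-independent, so this choice is without loss of generality.
1. G is the midpoint of NY ⇒ G = (1/2, 1/2)
2. C is the centroid of triangle SGY ⇒ C = (1/2, 1/6)
3. V lies on line GS with GV:VS = -1:4 ⇒ V = (2/3, 2/3)
line VC meets GY at B = (7/12, 5/12)
C = V + t·(B−V) with t = 2, so VC:CB = 2:-1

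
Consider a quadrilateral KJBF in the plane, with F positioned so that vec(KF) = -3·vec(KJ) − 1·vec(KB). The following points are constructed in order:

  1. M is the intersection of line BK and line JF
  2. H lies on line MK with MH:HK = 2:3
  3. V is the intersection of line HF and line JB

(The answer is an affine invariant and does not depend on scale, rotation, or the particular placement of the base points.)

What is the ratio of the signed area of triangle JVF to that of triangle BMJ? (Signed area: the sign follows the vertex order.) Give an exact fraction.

Set K = (0, 0), J = (1, 0), B = (0, 1), F = (-3, -1); any affine frame gives the same invariant.
1. M is the intersection of line BK and line JF ⇒ M = (0, -1/4)
2. H lies on line MK with MH:HK = 2:3 ⇒ H = (0, -3/20)
3. V is the intersection of line HF and line JB ⇒ V = (69/77, 8/77)
2·[JVF] = 40/77, 2·[BMJ] = 5/4
[JVF]:[BMJ] = 40/77:5/4 = 32/77

[JVF]:[BMJ] = 32/77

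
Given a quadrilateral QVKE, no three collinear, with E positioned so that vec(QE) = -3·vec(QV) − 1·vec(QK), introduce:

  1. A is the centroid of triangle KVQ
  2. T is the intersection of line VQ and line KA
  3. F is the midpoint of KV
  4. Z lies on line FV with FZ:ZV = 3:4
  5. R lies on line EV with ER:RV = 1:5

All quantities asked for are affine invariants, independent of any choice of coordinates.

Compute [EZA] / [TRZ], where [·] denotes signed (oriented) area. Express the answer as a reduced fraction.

[EZA]:[TRZ] = -56/53

Work in coordinates with Q = (0, 0), V = (1, 0), K = (0, 1), E = (-3, -1).
1. A is the centroid of triangle KVQ ⇒ A = (1/3, 1/3)
2. T is the intersection of line VQ and line KA ⇒ T = (1/2, 0)
3. F is the midpoint of KV ⇒ F = (1/2, 1/2)
4. Z lies on line FV with FZ:ZV = 3:4 ⇒ Z = (5/7, 2/7)
5. R lies on line EV with ER:RV = 1:5 ⇒ R = (-7/3, -5/6)
2·[EZA] = 2/3, 2·[TRZ] = -53/84
[EZA]:[TRZ] = 2/3:-53/84 = -56/53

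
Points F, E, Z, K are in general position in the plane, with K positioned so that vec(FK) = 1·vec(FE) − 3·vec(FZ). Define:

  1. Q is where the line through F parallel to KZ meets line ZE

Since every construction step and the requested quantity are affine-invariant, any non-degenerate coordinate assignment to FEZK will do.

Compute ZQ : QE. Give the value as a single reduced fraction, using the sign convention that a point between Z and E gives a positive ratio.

ZQ:QE = -1/4

Work in coordinates with F = (0, 0), E = (1, 0), Z = (0, 1), K = (1, -3).
1. Q is where the line through F parallel to KZ meets line ZE ⇒ Q = (-1/3, 4/3)
Q = Z + t·(E−Z) with t = -1/3, so ZQ:QE = t:(1−t) = -1/3:4/3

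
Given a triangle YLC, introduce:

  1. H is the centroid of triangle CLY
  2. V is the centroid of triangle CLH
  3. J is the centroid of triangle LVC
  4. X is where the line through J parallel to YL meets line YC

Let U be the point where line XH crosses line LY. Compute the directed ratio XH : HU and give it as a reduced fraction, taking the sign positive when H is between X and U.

Work in coordinates with Y = (0, 0), L = (1, 0), C = (0, 1).
1. H is the centroid of triangle CLY ⇒ H = (1/3, 1/3)
2. V is the centroid of triangle CLH ⇒ V = (4/9, 4/9)
3. J is the centroid of triangle LVC ⇒ J = (13/27, 13/27)
4. X is where the line through J parallel to YL meets line YC ⇒ X = (0, 13/27)
line XH meets LY at U = (13/12, 0)
H = X + t·(U−X) with t = 4/13, so XH:HU = 4/13:9/13

XH:HU = 4/9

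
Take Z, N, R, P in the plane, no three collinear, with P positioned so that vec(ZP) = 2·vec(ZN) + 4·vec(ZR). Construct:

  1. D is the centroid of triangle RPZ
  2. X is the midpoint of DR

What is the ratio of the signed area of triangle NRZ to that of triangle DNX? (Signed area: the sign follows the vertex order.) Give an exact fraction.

[NRZ]:[DNX] = -3/2

Set Z = (0, 0), N = (1, 0), R = (0, 1), P = (2, 4); any affine frame gives the same invariant.
1. D is the centroid of triangle RPZ ⇒ D = (2/3, 5/3)
2. X is the midpoint of DR ⇒ X = (1/3, 4/3)
2·[NRZ] = 1, 2·[DNX] = -2/3
[NRZ]:[DNX] = 1:-2/3 = -3/2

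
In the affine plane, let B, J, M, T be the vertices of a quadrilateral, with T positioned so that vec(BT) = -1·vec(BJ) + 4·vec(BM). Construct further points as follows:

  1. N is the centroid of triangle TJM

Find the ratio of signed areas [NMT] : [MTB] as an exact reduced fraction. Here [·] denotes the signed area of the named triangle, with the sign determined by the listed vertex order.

[NMT]:[MTB] = -2/3

Assign B = (0, 0), J = (1, 0), M = (0, 1), T = (-1, 4) — the answer is frame-independent, so this choice is without loss of generality.
1. N is the centroid of triangle TJM ⇒ N = (0, 5/3)
2·[NMT] = -2/3, 2·[MTB] = 1
[NMT]:[MTB] = -2/3:1 = -2/3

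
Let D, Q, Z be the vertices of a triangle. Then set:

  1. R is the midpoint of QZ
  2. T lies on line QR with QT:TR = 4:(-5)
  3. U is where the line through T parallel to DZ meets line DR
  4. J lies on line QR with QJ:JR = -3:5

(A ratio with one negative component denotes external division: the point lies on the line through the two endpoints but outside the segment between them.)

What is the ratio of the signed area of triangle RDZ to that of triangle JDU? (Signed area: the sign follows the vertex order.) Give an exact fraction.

Choose coordinates D = (0, 0), Q = (1, 0), Z = (0, 1).
1. R is the midpoint of QZ ⇒ R = (1/2, 1/2)
2. T lies on line QR with QT:TR = 4:(-5) ⇒ T = (3, -2)
3. U is where the line through T parallel to DZ meets line DR ⇒ U = (3, 3)
4. J lies on line QR with QJ:JR = -3:5 ⇒ J = (7/4, -3/4)
2·[RDZ] = -1/2, 2·[JDU] = -15/2
[RDZ]:[JDU] = -1/2:-15/2 = 1/15

[RDZ]:[JDU] = 1/15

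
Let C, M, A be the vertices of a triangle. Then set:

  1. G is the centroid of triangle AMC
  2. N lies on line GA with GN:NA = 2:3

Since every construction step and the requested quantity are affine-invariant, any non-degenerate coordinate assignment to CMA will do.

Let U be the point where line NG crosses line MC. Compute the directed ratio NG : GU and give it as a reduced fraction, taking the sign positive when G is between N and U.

NG:GU = 4/5

Set C = (0, 0), M = (1, 0), A = (0, 1); any affine frame gives the same invariant.
1. G is the centroid of triangle AMC ⇒ G = (1/3, 1/3)
2. N lies on line GA with GN:NA = 2:3 ⇒ N = (1/5, 3/5)
line NG meets MC at U = (1/2, 0)
G = N + t·(U−N) with t = 4/9, so NG:GU = 4/9:5/9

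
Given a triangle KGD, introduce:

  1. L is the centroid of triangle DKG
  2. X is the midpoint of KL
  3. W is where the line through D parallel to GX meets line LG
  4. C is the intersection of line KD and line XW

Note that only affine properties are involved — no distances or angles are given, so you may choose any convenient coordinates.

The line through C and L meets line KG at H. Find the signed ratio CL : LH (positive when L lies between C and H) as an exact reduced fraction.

Choose coordinates K = (0, 0), G = (1, 0), D = (0, 1).
1. L is the centroid of triangle DKG ⇒ L = (1/3, 1/3)
2. X is the midpoint of KL ⇒ X = (1/6, 1/6)
3. W is where the line through D parallel to GX meets line LG ⇒ W = (-5/3, 4/3)
4. C is the intersection of line KD and line XW ⇒ C = (0, 3/11)
line CL meets KG at H = (-3/2, 0)
L = C + t·(H−C) with t = -2/9, so CL:LH = -2/9:11/9

CL:LH = -2/11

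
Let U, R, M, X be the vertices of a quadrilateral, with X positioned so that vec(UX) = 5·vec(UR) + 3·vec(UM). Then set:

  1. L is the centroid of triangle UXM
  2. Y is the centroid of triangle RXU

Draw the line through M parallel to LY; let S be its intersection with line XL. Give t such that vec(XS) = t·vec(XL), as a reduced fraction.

t = 7/5

Choose coordinates U = (0, 0), R = (1, 0), M = (0, 1), X = (5, 3).
1. L is the centroid of triangle UXM ⇒ L = (5/3, 4/3)
2. Y is the centroid of triangle RXU ⇒ Y = (2, 1)
through M parallel to LY: direction (1/3, -1/3); meets XL at S = (1/3, 2/3)
S = X + t·(L−X) with t = 7/5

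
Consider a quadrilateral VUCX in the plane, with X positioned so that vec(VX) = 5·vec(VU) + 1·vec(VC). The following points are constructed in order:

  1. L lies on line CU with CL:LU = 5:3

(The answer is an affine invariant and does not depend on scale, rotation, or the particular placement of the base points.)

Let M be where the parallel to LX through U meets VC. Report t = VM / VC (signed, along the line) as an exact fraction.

Choose coordinates V = (0, 0), U = (1, 0), C = (0, 1), X = (5, 1).
1. L lies on line CU with CL:LU = 5:3 ⇒ L = (5/8, 3/8)
through U parallel to LX: direction (35/8, 5/8); meets VC at M = (0, -1/7)
M = V + t·(C−V) with t = -1/7

t = -1/7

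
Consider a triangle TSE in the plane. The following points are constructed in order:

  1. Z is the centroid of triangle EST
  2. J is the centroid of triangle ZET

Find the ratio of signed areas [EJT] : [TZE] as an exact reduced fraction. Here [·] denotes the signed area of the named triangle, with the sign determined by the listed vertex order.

[EJT]:[TZE] = -1/3

Work in coordinates with T = (0, 0), S = (1, 0), E = (0, 1).
1. Z is the centroid of triangle EST ⇒ Z = (1/3, 1/3)
2. J is the centroid of triangle ZET ⇒ J = (1/9, 4/9)
2·[EJT] = -1/9, 2·[TZE] = 1/3
[EJT]:[TZE] = -1/9:1/3 = -1/3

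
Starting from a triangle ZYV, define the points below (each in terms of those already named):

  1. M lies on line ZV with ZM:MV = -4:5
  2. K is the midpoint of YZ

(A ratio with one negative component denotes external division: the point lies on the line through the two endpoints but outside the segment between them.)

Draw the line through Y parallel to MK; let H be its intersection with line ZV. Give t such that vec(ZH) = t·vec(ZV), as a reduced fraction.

Work in coordinates with Z = (0, 0), Y = (1, 0), V = (0, 1).
1. M lies on line ZV with ZM:MV = -4:5 ⇒ M = (0, -4)
2. K is the midpoint of YZ ⇒ K = (1/2, 0)
through Y parallel to MK: direction (1/2, 4); meets ZV at H = (0, -8)
H = Z + t·(V−Z) with t = -8

t = -8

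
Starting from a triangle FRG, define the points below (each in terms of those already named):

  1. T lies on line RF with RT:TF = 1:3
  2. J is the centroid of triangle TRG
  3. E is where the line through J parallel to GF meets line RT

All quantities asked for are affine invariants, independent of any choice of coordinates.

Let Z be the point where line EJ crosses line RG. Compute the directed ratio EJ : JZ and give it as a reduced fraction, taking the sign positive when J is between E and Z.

EJ:JZ = 4

Choose coordinates F = (0, 0), R = (1, 0), G = (0, 1).
1. T lies on line RF with RT:TF = 1:3 ⇒ T = (3/4, 0)
2. J is the centroid of triangle TRG ⇒ J = (7/12, 1/3)
3. E is where the line through J parallel to GF meets line RT ⇒ E = (7/12, 0)
line EJ meets RG at Z = (7/12, 5/12)
J = E + t·(Z−E) with t = 4/5, so EJ:JZ = 4/5:1/5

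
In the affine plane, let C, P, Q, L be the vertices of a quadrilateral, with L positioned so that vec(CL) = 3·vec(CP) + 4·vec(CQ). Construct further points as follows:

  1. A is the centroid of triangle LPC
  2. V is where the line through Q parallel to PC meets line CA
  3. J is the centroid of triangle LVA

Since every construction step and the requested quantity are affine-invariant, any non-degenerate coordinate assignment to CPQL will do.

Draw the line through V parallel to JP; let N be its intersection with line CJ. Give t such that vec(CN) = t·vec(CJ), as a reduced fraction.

t = 12/19

Choose coordinates C = (0, 0), P = (1, 0), Q = (0, 1), L = (3, 4).
1. A is the centroid of triangle LPC ⇒ A = (4/3, 4/3)
2. V is where the line through Q parallel to PC meets line CA ⇒ V = (1, 1)
3. J is the centroid of triangle LVA ⇒ J = (16/9, 19/9)
through V parallel to JP: direction (-7/9, -19/9); meets CJ at N = (64/57, 4/3)
N = C + t·(J−C) with t = 12/19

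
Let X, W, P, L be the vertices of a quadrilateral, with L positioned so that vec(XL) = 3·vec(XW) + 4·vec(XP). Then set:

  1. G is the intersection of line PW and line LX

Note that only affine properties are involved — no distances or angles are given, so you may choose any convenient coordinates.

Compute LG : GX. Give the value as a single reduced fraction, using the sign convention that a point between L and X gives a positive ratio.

Work in coordinates with X = (0, 0), W = (1, 0), P = (0, 1), L = (3, 4).
1. G is the intersection of line PW and line LX ⇒ G = (3/7, 4/7)
G = L + t·(X−L) with t = 6/7, so LG:GX = t:(1−t) = 6/7:1/7

LG:GX = 6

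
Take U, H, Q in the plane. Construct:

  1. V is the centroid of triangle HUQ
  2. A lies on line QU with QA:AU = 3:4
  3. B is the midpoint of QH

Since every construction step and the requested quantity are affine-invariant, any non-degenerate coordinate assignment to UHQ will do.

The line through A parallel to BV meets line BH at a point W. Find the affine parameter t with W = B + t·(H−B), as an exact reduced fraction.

t = -4/7

Choose coordinates U = (0, 0), H = (1, 0), Q = (0, 1).
1. V is the centroid of triangle HUQ ⇒ V = (1/3, 1/3)
2. A lies on line QU with QA:AU = 3:4 ⇒ A = (0, 4/7)
3. B is the midpoint of QH ⇒ B = (1/2, 1/2)
through A parallel to BV: direction (-1/6, -1/6); meets BH at W = (3/14, 11/14)
W = B + t·(H−B) with t = -4/7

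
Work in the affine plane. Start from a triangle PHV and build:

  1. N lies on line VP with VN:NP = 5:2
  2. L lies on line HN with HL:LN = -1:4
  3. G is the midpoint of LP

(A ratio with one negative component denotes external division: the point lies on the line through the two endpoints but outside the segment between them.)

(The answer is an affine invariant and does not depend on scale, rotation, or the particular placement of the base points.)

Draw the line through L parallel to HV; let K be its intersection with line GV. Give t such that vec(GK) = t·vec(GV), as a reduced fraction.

Work in coordinates with P = (0, 0), H = (1, 0), V = (0, 1).
1. N lies on line VP with VN:NP = 5:2 ⇒ N = (0, 2/7)
2. L lies on line HN with HL:LN = -1:4 ⇒ L = (4/3, -2/21)
3. G is the midpoint of LP ⇒ G = (2/3, -1/21)
through L parallel to HV: direction (-1, 1); meets GV at K = (-5/12, 139/84)
K = G + t·(V−G) with t = 13/8

t = 13/8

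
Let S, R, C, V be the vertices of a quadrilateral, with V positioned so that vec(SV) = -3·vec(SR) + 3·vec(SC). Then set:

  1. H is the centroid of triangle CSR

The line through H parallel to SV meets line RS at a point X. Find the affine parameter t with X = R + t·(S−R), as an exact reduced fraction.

Assign S = (0, 0), R = (1, 0), C = (0, 1), V = (-3, 3) — the answer is frame-independent, so this choice is without loss of generality.
1. H is the centroid of triangle CSR ⇒ H = (1/3, 1/3)
through H parallel to SV: direction (-3, 3); meets RS at X = (2/3, 0)
X = R + t·(S−R) with t = 1/3

t = 1/3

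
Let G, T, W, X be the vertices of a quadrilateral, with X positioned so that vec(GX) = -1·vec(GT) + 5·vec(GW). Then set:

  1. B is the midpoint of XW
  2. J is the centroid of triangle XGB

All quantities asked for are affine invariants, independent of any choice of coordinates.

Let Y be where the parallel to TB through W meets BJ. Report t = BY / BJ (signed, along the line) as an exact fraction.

Assign G = (0, 0), T = (1, 0), W = (0, 1), X = (-1, 5) — the answer is frame-independent, so this choice is without loss of generality.
1. B is the midpoint of XW ⇒ B = (-1/2, 3)
2. J is the centroid of triangle XGB ⇒ J = (-1/2, 8/3)
through W parallel to TB: direction (-3/2, 3); meets BJ at Y = (-1/2, 2)
Y = B + t·(J−B) with t = 3

t = 3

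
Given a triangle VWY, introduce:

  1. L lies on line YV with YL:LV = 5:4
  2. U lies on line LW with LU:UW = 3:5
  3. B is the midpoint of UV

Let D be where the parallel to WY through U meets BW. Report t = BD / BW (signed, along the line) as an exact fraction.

t = 47/97

Set V = (0, 0), W = (1, 0), Y = (0, 1); any affine frame gives the same invariant.
1. L lies on line YV with YL:LV = 5:4 ⇒ L = (0, 4/9)
2. U lies on line LW with LU:UW = 3:5 ⇒ U = (3/8, 5/18)
3. B is the midpoint of UV ⇒ B = (3/16, 5/36)
through U parallel to WY: direction (-1, 1); meets BW at D = (451/776, 125/1746)
D = B + t·(W−B) with t = 47/97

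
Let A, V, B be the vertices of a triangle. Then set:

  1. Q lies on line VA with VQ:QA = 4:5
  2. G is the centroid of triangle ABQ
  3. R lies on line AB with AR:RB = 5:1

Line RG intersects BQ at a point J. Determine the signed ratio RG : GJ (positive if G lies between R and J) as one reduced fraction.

Work in coordinates with A = (0, 0), V = (1, 0), B = (0, 1).
1. Q lies on line VA with VQ:QA = 4:5 ⇒ Q = (5/9, 0)
2. G is the centroid of triangle ABQ ⇒ G = (5/27, 1/3)
3. R lies on line AB with AR:RB = 5:1 ⇒ R = (0, 5/6)
line RG meets BQ at J = (-5/27, 4/3)
G = R + t·(J−R) with t = -1, so RG:GJ = -1:2

RG:GJ = -1/2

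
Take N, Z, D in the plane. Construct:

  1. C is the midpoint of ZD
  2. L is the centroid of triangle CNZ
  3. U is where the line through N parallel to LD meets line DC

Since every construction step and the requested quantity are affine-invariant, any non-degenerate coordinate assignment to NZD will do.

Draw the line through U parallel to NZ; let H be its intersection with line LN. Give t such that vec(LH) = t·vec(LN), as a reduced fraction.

Set N = (0, 0), Z = (1, 0), D = (0, 1); any affine frame gives the same invariant.
1. C is the midpoint of ZD ⇒ C = (1/2, 1/2)
2. L is the centroid of triangle CNZ ⇒ L = (1/2, 1/6)
3. U is where the line through N parallel to LD meets line DC ⇒ U = (-3/2, 5/2)
through U parallel to NZ: direction (1, 0); meets LN at H = (15/2, 5/2)
H = L + t·(N−L) with t = -14

t = -14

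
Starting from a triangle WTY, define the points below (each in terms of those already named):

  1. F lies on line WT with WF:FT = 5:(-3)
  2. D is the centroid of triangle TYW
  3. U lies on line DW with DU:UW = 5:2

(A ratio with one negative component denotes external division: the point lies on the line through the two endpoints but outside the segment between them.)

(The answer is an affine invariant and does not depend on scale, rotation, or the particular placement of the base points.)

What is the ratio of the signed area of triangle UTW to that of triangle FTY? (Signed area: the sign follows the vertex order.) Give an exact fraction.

Choose coordinates W = (0, 0), T = (1, 0), Y = (0, 1).
1. F lies on line WT with WF:FT = 5:(-3) ⇒ F = (5/2, 0)
2. D is the centroid of triangle TYW ⇒ D = (1/3, 1/3)
3. U lies on line DW with DU:UW = 5:2 ⇒ U = (2/21, 2/21)
2·[UTW] = -2/21, 2·[FTY] = -3/2
[UTW]:[FTY] = -2/21:-3/2 = 4/63

[UTW]:[FTY] = 4/63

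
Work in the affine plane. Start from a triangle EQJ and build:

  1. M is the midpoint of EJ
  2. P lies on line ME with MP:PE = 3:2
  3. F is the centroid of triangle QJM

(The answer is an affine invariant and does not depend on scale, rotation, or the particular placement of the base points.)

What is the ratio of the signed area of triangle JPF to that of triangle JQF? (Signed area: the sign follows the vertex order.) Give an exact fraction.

Choose coordinates E = (0, 0), Q = (1, 0), J = (0, 1).
1. M is the midpoint of EJ ⇒ M = (0, 1/2)
2. P lies on line ME with MP:PE = 3:2 ⇒ P = (0, 1/5)
3. F is the centroid of triangle QJM ⇒ F = (1/3, 1/2)
2·[JPF] = 4/15, 2·[JQF] = -1/6
[JPF]:[JQF] = 4/15:-1/6 = -8/5

[JPF]:[JQF] = -8/5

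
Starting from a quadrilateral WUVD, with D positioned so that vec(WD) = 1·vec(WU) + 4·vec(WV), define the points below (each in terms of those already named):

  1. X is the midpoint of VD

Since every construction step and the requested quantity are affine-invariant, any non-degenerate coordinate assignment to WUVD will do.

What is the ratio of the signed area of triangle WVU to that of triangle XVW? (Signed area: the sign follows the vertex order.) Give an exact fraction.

Assign W = (0, 0), U = (1, 0), V = (0, 1), D = (1, 4) — the answer is frame-independent, so this choice is without loss of generality.
1. X is the midpoint of VD ⇒ X = (1/2, 5/2)
2·[WVU] = -1, 2·[XVW] = 1/2
[WVU]:[XVW] = -1:1/2 = -2

[WVU]:[XVW] = -2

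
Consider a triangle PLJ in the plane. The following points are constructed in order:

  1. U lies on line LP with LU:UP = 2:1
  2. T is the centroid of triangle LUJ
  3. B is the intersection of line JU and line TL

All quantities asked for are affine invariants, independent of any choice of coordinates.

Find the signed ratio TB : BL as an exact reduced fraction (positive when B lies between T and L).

Work in coordinates with P = (0, 0), L = (1, 0), J = (0, 1).
1. U lies on line LP with LU:UP = 2:1 ⇒ U = (1/3, 0)
2. T is the centroid of triangle LUJ ⇒ T = (4/9, 1/3)
3. B is the intersection of line JU and line TL ⇒ B = (1/6, 1/2)
B = T + t·(L−T) with t = -1/2, so TB:BL = t:(1−t) = -1/2:3/2

TB:BL = -1/3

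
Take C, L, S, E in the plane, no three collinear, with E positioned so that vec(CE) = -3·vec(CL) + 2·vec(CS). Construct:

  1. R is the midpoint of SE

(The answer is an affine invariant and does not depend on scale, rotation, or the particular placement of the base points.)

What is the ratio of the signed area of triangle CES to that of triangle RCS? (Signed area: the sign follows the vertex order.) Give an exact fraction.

Set C = (0, 0), L = (1, 0), S = (0, 1), E = (-3, 2); any affine frame gives the same invariant.
1. R is the midpoint of SE ⇒ R = (-3/2, 3/2)
2·[CES] = -3, 2·[RCS] = 3/2
[CES]:[RCS] = -3:3/2 = -2

[CES]:[RCS] = -2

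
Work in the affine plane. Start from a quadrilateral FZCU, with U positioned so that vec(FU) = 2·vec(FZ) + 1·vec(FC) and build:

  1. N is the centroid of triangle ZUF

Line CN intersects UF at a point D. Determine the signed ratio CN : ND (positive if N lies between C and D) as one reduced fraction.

Work in coordinates with F = (0, 0), Z = (1, 0), C = (0, 1), U = (2, 1).
1. N is the centroid of triangle ZUF ⇒ N = (1, 1/3)
line CN meets UF at D = (6/7, 3/7)
N = C + t·(D−C) with t = 7/6, so CN:ND = 7/6:-1/6

CN:ND = -7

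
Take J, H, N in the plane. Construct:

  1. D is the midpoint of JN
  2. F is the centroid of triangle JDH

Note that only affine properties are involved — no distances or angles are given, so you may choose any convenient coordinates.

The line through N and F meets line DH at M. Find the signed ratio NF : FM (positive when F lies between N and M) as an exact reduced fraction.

Work in coordinates with J = (0, 0), H = (1, 0), N = (0, 1).
1. D is the midpoint of JN ⇒ D = (0, 1/2)
2. F is the centroid of triangle JDH ⇒ F = (1/3, 1/6)
line NF meets DH at M = (1/4, 3/8)
F = N + t·(M−N) with t = 4/3, so NF:FM = 4/3:-1/3

NF:FM = -4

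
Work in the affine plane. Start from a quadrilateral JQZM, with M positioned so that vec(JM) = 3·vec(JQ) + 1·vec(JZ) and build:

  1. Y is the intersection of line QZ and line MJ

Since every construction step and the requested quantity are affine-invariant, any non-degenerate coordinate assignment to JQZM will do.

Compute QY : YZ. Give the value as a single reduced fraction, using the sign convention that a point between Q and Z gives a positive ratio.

QY:YZ = 1/3

Work in coordinates with J = (0, 0), Q = (1, 0), Z = (0, 1), M = (3, 1).
1. Y is the intersection of line QZ and line MJ ⇒ Y = (3/4, 1/4)
Y = Q + t·(Z−Q) with t = 1/4, so QY:YZ = t:(1−t) = 1/4:3/4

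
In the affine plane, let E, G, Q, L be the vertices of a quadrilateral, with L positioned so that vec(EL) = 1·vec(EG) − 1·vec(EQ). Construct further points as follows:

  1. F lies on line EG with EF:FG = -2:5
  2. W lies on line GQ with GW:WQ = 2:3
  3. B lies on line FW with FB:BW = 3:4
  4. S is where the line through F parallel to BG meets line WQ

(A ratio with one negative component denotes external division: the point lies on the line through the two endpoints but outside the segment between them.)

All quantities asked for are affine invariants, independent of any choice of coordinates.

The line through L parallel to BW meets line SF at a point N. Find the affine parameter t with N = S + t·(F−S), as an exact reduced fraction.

t = -23/35

Choose coordinates E = (0, 0), G = (1, 0), Q = (0, 1), L = (1, -1).
1. F lies on line EG with EF:FG = -2:5 ⇒ F = (-2/3, 0)
2. W lies on line GQ with GW:WQ = 2:3 ⇒ W = (3/5, 2/5)
3. B lies on line FW with FB:BW = 3:4 ⇒ B = (-13/105, 6/35)
4. S is where the line through F parallel to BG meets line WQ ⇒ S = (13/10, -3/10)
through L parallel to BW: direction (76/105, 8/35); meets SF at N = (1361/525, -87/175)
N = S + t·(F−S) with t = -23/35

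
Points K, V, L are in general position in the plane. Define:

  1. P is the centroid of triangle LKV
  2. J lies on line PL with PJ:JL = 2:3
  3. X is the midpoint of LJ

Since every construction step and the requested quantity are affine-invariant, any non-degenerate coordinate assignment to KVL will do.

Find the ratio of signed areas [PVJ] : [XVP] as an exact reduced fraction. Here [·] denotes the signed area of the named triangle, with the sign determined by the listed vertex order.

[PVJ]:[XVP] = -4/7

Assign K = (0, 0), V = (1, 0), L = (0, 1) — the answer is frame-independent, so this choice is without loss of generality.
1. P is the centroid of triangle LKV ⇒ P = (1/3, 1/3)
2. J lies on line PL with PJ:JL = 2:3 ⇒ J = (1/5, 3/5)
3. X is the midpoint of LJ ⇒ X = (1/10, 4/5)
2·[PVJ] = 2/15, 2·[XVP] = -7/30
[PVJ]:[XVP] = 2/15:-7/30 = -4/7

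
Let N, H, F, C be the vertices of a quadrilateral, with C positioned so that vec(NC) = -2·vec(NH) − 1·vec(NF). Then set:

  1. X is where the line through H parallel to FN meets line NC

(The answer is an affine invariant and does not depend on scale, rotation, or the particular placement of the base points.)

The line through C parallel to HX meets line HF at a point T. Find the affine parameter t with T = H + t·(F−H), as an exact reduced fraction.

Choose coordinates N = (0, 0), H = (1, 0), F = (0, 1), C = (-2, -1).
1. X is where the line through H parallel to FN meets line NC ⇒ X = (1, 1/2)
through C parallel to HX: direction (0, 1/2); meets HF at T = (-2, 3)
T = H + t·(F−H) with t = 3

t = 3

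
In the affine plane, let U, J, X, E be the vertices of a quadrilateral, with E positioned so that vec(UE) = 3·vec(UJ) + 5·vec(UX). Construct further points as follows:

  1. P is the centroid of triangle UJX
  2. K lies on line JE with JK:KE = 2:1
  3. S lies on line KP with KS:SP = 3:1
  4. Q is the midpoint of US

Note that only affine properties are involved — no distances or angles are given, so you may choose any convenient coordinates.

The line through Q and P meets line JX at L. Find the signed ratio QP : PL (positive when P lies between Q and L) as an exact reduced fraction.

Assign U = (0, 0), J = (1, 0), X = (0, 1), E = (3, 5) — the answer is frame-independent, so this choice is without loss of generality.
1. P is the centroid of triangle UJX ⇒ P = (1/3, 1/3)
2. K lies on line JE with JK:KE = 2:1 ⇒ K = (7/3, 10/3)
3. S lies on line KP with KS:SP = 3:1 ⇒ S = (5/6, 13/12)
4. Q is the midpoint of US ⇒ Q = (5/12, 13/24)
line QP meets JX at L = (3/7, 4/7)
P = Q + t·(L−Q) with t = -7, so QP:PL = -7:8

QP:PL = -7/8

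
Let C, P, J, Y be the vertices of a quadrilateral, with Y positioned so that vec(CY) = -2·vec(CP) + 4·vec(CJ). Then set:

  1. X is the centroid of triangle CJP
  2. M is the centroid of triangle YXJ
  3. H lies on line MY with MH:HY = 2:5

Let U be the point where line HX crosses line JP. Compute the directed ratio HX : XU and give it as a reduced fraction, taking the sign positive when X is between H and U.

HX:XU = -7/3

Set C = (0, 0), P = (1, 0), J = (0, 1), Y = (-2, 4); any affine frame gives the same invariant.
1. X is the centroid of triangle CJP ⇒ X = (1/3, 1/3)
2. M is the centroid of triangle YXJ ⇒ M = (-5/9, 16/9)
3. H lies on line MY with MH:HY = 2:5 ⇒ H = (-61/63, 152/63)
line HX meets JP at U = (-11/49, 60/49)
X = H + t·(U−H) with t = 7/4, so HX:XU = 7/4:-3/4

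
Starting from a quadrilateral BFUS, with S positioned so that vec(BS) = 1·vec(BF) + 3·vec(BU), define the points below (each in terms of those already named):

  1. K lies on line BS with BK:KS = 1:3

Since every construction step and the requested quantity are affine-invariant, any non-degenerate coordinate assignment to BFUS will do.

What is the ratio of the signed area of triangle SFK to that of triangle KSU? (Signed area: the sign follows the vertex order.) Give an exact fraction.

Set B = (0, 0), F = (1, 0), U = (0, 1), S = (1, 3); any affine frame gives the same invariant.
1. K lies on line BS with BK:KS = 1:3 ⇒ K = (1/4, 3/4)
2·[SFK] = -9/4, 2·[KSU] = 3/4
[SFK]:[KSU] = -9/4:3/4 = -3

[SFK]:[KSU] = -3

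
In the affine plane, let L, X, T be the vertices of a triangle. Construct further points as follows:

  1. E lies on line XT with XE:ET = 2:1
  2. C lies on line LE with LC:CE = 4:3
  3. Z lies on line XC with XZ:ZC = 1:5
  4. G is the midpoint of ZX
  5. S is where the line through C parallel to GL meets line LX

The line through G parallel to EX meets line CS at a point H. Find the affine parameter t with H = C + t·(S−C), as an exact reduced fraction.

t = -11/324

Set L = (0, 0), X = (1, 0), T = (0, 1); any affine frame gives the same invariant.
1. E lies on line XT with XE:ET = 2:1 ⇒ E = (1/3, 2/3)
2. C lies on line LE with LC:CE = 4:3 ⇒ C = (4/21, 8/21)
3. Z lies on line XC with XZ:ZC = 1:5 ⇒ Z = (109/126, 4/63)
4. G is the midpoint of ZX ⇒ G = (235/252, 2/63)
5. S is where the line through C parallel to GL meets line LX ⇒ S = (-11, 0)
through G parallel to EX: direction (2/3, -2/3); meets CS at H = (3881/6804, 670/1701)
H = C + t·(S−C) with t = -11/324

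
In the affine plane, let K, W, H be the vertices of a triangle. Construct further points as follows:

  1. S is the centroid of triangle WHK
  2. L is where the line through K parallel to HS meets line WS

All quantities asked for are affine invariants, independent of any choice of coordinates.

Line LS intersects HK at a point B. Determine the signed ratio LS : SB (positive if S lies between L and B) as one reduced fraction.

Set K = (0, 0), W = (1, 0), H = (0, 1); any affine frame gives the same invariant.
1. S is the centroid of triangle WHK ⇒ S = (1/3, 1/3)
2. L is where the line through K parallel to HS meets line WS ⇒ L = (-1/3, 2/3)
line LS meets HK at B = (0, 1/2)
S = L + t·(B−L) with t = 2, so LS:SB = 2:-1

LS:SB = -2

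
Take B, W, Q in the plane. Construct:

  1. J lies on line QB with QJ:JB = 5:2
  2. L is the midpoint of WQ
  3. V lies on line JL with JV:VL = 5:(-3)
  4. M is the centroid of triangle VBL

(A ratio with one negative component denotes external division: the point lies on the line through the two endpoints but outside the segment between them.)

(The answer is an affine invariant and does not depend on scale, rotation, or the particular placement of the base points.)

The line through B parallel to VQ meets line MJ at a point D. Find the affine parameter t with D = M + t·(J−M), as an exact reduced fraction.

Set B = (0, 0), W = (1, 0), Q = (0, 1); any affine frame gives the same invariant.
1. J lies on line QB with QJ:JB = 5:2 ⇒ J = (0, 2/7)
2. L is the midpoint of WQ ⇒ L = (1/2, 1/2)
3. V lies on line JL with JV:VL = 5:(-3) ⇒ V = (5/4, 23/28)
4. M is the centroid of triangle VBL ⇒ M = (7/12, 37/84)
through B parallel to VQ: direction (-5/4, 5/28); meets MJ at D = (-7/10, 1/10)
D = M + t·(J−M) with t = 11/5

t = 11/5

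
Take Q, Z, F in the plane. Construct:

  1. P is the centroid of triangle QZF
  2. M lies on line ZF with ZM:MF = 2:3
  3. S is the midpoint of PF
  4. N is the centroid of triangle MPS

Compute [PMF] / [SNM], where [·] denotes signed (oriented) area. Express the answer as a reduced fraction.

[PMF]:[SNM] = 6

Work in coordinates with Q = (0, 0), Z = (1, 0), F = (0, 1).
1. P is the centroid of triangle QZF ⇒ P = (1/3, 1/3)
2. M lies on line ZF with ZM:MF = 2:3 ⇒ M = (3/5, 2/5)
3. S is the midpoint of PF ⇒ S = (1/6, 2/3)
4. N is the centroid of triangle MPS ⇒ N = (11/30, 7/15)
2·[PMF] = 1/5, 2·[SNM] = 1/30
[PMF]:[SNM] = 1/5:1/30 = 6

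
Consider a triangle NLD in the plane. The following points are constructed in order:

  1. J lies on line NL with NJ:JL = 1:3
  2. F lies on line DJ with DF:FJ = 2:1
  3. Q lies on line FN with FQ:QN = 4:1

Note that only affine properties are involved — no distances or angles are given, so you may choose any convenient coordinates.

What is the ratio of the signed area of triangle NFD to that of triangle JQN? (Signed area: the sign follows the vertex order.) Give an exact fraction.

Choose coordinates N = (0, 0), L = (1, 0), D = (0, 1).
1. J lies on line NL with NJ:JL = 1:3 ⇒ J = (1/4, 0)
2. F lies on line DJ with DF:FJ = 2:1 ⇒ F = (1/6, 1/3)
3. Q lies on line FN with FQ:QN = 4:1 ⇒ Q = (1/30, 1/15)
2·[NFD] = 1/6, 2·[JQN] = 1/60
[NFD]:[JQN] = 1/6:1/60 = 10

[NFD]:[JQN] = 10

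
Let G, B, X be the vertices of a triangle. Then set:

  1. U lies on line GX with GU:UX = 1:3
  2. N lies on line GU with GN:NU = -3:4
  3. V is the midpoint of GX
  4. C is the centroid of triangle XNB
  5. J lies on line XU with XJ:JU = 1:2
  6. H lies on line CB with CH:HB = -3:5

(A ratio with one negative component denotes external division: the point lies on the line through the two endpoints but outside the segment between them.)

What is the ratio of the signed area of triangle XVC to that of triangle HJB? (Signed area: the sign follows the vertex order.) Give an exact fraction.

Work in coordinates with G = (0, 0), B = (1, 0), X = (0, 1).
1. U lies on line GX with GU:UX = 1:3 ⇒ U = (0, 1/4)
2. N lies on line GU with GN:NU = -3:4 ⇒ N = (0, -3/4)
3. V is the midpoint of GX ⇒ V = (0, 1/2)
4. C is the centroid of triangle XNB ⇒ C = (1/3, 1/12)
5. J lies on line XU with XJ:JU = 1:2 ⇒ J = (0, 3/4)
6. H lies on line CB with CH:HB = -3:5 ⇒ H = (-2/3, 5/24)
2·[XVC] = 1/6, 2·[HJB] = -25/24
[XVC]:[HJB] = 1/6:-25/24 = -4/25

[XVC]:[HJB] = -4/25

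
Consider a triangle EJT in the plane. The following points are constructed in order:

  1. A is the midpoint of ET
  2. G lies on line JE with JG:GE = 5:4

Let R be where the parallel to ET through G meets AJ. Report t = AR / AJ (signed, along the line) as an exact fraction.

t = 4/9

Assign E = (0, 0), J = (1, 0), T = (0, 1) — the answer is frame-independent, so this choice is without loss of generality.
1. A is the midpoint of ET ⇒ A = (0, 1/2)
2. G lies on line JE with JG:GE = 5:4 ⇒ G = (4/9, 0)
through G parallel to ET: direction (0, 1); meets AJ at R = (4/9, 5/18)
R = A + t·(J−A) with t = 4/9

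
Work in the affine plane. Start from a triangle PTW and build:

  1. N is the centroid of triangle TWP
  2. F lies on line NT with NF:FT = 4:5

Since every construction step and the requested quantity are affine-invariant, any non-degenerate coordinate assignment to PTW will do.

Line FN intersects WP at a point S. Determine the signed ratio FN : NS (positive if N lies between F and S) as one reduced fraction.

Work in coordinates with P = (0, 0), T = (1, 0), W = (0, 1).
1. N is the centroid of triangle TWP ⇒ N = (1/3, 1/3)
2. F lies on line NT with NF:FT = 4:5 ⇒ F = (17/27, 5/27)
line FN meets WP at S = (0, 1/2)
N = F + t·(S−F) with t = 8/17, so FN:NS = 8/17:9/17

FN:NS = 8/9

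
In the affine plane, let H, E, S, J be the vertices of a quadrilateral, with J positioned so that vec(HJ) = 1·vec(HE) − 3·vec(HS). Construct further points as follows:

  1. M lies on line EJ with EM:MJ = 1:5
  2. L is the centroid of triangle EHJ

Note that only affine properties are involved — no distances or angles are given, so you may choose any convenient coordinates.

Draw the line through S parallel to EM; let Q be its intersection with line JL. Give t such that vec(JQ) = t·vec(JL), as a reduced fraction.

t = 3

Assign H = (0, 0), E = (1, 0), S = (0, 1), J = (1, -3) — the answer is frame-independent, so this choice is without loss of generality.
1. M lies on line EJ with EM:MJ = 1:5 ⇒ M = (1, -1/2)
2. L is the centroid of triangle EHJ ⇒ L = (2/3, -1)
through S parallel to EM: direction (0, -1/2); meets JL at Q = (0, 3)
Q = J + t·(L−J) with t = 3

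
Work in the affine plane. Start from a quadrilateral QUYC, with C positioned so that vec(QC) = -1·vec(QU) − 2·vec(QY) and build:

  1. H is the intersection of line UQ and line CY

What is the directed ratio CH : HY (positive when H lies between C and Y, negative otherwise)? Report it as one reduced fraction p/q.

Work in coordinates with Q = (0, 0), U = (1, 0), Y = (0, 1), C = (-1, -2).
1. H is the intersection of line UQ and line CY ⇒ H = (-1/3, 0)
H = C + t·(Y−C) with t = 2/3, so CH:HY = t:(1−t) = 2/3:1/3

CH:HY = 2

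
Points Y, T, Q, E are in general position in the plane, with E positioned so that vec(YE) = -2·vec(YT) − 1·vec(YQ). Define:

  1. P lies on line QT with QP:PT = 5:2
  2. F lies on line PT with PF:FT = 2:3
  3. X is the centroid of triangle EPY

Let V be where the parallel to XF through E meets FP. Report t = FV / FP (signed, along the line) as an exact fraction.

Set Y = (0, 0), T = (1, 0), Q = (0, 1), E = (-2, -1); any affine frame gives the same invariant.
1. P lies on line QT with QP:PT = 5:2 ⇒ P = (5/7, 2/7)
2. F lies on line PT with PF:FT = 2:3 ⇒ F = (29/35, 6/35)
3. X is the centroid of triangle EPY ⇒ X = (-3/7, -5/21)
through E parallel to XF: direction (44/35, 43/105); meets FP at V = (178/175, -3/175)
V = F + t·(P−F) with t = -33/20

t = -33/20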